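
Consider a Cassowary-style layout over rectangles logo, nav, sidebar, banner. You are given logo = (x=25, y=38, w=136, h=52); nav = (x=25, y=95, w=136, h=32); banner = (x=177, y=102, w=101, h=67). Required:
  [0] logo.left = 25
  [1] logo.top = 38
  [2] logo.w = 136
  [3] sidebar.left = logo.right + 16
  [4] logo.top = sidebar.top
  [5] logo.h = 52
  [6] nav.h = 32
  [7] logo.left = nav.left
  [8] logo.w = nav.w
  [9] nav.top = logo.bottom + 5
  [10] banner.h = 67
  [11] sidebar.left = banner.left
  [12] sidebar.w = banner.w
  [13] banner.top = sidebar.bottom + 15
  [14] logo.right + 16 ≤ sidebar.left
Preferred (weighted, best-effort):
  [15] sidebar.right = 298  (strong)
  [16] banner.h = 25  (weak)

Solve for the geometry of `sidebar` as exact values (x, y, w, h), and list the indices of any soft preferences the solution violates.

sidebar = (x=177, y=38, w=101, h=49)
violated soft preferences: 15, 16

1. sidebar.x = 177  [sidebar.left = logo.right + 16]
2. sidebar.y = 38  [logo.top = sidebar.top]
3. sidebar.w = 101  [sidebar.w = banner.w]
4. sidebar.h = 49  [banner.top = sidebar.bottom + 15]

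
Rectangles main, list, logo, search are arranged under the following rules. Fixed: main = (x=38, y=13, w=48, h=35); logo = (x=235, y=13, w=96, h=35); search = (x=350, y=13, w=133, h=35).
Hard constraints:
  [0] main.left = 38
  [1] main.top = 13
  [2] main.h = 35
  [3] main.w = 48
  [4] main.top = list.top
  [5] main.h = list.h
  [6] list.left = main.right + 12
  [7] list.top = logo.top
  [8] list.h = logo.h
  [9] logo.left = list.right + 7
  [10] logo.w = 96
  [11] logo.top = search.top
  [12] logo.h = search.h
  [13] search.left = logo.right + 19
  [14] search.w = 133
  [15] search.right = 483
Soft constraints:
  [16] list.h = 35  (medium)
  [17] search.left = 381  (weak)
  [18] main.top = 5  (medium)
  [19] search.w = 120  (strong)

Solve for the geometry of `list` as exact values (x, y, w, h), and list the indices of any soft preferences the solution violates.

1. list.y = 13  [main.top = list.top]
2. list.h = 35  [main.h = list.h]
3. list.x = 98  [list.left = main.right + 12]
4. list.w = 130  [logo.left = list.right + 7]

list = (x=98, y=13, w=130, h=35)
violated soft preferences: 17, 18, 19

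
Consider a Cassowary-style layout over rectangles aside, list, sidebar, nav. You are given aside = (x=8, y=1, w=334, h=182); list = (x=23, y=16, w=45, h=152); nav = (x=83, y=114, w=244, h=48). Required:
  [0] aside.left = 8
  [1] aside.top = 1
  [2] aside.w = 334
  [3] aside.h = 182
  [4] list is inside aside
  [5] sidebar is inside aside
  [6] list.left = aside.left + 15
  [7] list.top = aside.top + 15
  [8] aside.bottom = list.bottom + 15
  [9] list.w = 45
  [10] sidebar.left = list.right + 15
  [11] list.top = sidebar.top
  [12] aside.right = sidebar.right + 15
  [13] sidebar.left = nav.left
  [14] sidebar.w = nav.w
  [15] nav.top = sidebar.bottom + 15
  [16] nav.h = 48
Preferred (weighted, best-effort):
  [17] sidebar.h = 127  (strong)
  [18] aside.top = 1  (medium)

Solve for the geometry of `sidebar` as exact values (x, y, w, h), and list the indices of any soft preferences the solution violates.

sidebar = (x=83, y=16, w=244, h=83)
violated soft preferences: 17

1. sidebar.x = 83  [sidebar.left = list.right + 15]
2. sidebar.y = 16  [list.top = sidebar.top]
3. sidebar.w = 244  [aside.right = sidebar.right + 15]
4. sidebar.h = 83  [nav.top = sidebar.bottom + 15]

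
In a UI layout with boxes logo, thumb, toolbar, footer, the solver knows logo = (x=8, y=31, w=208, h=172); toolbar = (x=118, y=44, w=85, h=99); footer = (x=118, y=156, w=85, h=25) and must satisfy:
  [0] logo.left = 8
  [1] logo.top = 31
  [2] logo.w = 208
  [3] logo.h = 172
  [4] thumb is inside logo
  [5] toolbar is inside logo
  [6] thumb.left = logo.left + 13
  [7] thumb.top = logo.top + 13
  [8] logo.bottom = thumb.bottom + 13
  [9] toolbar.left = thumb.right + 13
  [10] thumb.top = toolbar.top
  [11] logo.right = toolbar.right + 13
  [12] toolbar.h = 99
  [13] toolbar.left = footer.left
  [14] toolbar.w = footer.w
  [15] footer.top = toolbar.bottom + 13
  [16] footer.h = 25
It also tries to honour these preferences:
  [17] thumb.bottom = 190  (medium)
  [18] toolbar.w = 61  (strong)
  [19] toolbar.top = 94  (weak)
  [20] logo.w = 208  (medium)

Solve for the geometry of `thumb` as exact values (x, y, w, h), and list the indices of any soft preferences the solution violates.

thumb = (x=21, y=44, w=84, h=146)
violated soft preferences: 18, 19

1. thumb.x = 21  [thumb.left = logo.left + 13]
2. thumb.y = 44  [thumb.top = logo.top + 13]
3. thumb.h = 146  [logo.bottom = thumb.bottom + 13]
4. thumb.w = 84  [toolbar.left = thumb.right + 13]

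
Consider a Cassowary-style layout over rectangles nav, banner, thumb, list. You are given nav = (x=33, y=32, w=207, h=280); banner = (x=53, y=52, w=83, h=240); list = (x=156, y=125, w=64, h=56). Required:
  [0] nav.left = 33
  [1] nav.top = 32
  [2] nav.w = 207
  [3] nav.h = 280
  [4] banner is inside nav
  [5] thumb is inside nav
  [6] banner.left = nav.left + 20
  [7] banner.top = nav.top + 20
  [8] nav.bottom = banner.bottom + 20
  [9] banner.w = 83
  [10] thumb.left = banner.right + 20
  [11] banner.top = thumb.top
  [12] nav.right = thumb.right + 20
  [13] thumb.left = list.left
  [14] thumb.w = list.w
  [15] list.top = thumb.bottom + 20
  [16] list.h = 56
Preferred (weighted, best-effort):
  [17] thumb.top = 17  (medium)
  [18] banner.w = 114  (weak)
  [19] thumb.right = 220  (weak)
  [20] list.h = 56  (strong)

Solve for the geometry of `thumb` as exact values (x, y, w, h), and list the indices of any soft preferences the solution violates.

1. thumb.x = 156  [thumb.left = banner.right + 20]
2. thumb.y = 52  [banner.top = thumb.top]
3. thumb.w = 64  [nav.right = thumb.right + 20]
4. thumb.h = 53  [list.top = thumb.bottom + 20]

thumb = (x=156, y=52, w=64, h=53)
violated soft preferences: 17, 18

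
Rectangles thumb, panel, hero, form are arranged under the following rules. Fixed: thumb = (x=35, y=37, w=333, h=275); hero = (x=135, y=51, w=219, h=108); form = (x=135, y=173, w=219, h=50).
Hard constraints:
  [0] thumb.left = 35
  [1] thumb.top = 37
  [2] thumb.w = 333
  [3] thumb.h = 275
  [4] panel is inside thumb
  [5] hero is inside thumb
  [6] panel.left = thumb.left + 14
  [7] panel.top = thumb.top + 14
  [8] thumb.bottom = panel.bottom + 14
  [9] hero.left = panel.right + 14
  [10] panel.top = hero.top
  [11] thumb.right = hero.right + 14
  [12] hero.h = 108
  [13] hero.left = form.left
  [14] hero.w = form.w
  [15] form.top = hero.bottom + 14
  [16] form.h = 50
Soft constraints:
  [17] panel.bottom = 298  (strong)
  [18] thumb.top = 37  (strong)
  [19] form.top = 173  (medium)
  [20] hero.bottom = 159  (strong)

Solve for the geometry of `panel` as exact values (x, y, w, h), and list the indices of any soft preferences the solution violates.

1. panel.x = 49  [panel.left = thumb.left + 14]
2. panel.y = 51  [panel.top = thumb.top + 14]
3. panel.h = 247  [thumb.bottom = panel.bottom + 14]
4. panel.w = 72  [hero.left = panel.right + 14]

panel = (x=49, y=51, w=72, h=247)
violated soft preferences: none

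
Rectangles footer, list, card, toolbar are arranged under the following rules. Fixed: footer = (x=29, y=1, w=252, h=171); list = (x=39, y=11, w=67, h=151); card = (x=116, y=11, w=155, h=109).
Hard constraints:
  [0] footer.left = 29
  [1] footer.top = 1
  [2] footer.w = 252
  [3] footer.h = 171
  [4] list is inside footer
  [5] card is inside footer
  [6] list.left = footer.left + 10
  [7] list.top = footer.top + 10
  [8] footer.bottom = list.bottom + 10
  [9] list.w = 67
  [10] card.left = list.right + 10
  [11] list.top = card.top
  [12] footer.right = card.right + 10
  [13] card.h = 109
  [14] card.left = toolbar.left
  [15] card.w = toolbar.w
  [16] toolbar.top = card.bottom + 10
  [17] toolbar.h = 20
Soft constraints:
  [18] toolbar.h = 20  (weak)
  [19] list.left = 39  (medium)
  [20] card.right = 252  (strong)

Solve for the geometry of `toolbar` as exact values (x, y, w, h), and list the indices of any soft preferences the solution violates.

1. toolbar.x = 116  [card.left = toolbar.left]
2. toolbar.w = 155  [card.w = toolbar.w]
3. toolbar.y = 130  [toolbar.top = card.bottom + 10]
4. toolbar.h = 20  [toolbar.h = 20]

toolbar = (x=116, y=130, w=155, h=20)
violated soft preferences: 20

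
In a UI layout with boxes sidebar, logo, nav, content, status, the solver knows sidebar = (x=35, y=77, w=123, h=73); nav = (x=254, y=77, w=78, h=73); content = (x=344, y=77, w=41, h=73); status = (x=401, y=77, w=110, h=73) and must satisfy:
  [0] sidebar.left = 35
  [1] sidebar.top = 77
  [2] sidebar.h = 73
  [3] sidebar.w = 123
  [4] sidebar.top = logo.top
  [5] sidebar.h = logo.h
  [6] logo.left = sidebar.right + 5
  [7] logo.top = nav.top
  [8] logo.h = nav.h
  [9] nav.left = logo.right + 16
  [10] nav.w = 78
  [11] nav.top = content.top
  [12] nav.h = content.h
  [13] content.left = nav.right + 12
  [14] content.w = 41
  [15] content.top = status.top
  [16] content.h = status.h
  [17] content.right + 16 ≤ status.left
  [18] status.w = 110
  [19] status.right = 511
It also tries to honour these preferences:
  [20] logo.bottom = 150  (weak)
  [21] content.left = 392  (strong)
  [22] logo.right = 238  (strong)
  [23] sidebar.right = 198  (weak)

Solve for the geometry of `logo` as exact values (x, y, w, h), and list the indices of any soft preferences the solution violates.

logo = (x=163, y=77, w=75, h=73)
violated soft preferences: 21, 23

1. logo.y = 77  [sidebar.top = logo.top]
2. logo.h = 73  [sidebar.h = logo.h]
3. logo.x = 163  [logo.left = sidebar.right + 5]
4. logo.w = 75  [nav.left = logo.right + 16]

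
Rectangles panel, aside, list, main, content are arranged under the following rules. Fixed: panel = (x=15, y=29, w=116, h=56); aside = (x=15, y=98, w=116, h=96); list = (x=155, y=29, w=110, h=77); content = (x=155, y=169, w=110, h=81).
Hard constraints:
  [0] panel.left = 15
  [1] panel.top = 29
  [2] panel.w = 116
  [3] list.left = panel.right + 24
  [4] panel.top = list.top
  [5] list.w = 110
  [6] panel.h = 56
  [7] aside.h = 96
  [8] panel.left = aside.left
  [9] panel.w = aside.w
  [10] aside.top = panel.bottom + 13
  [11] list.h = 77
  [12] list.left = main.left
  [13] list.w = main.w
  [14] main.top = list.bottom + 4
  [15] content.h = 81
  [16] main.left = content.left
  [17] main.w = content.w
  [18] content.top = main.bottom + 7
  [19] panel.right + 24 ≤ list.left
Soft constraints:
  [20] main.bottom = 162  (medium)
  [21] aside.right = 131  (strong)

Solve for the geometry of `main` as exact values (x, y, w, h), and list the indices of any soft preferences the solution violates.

main = (x=155, y=110, w=110, h=52)
violated soft preferences: none

1. main.x = 155  [list.left = main.left]
2. main.w = 110  [list.w = main.w]
3. main.y = 110  [main.top = list.bottom + 4]
4. main.h = 52  [content.top = main.bottom + 7]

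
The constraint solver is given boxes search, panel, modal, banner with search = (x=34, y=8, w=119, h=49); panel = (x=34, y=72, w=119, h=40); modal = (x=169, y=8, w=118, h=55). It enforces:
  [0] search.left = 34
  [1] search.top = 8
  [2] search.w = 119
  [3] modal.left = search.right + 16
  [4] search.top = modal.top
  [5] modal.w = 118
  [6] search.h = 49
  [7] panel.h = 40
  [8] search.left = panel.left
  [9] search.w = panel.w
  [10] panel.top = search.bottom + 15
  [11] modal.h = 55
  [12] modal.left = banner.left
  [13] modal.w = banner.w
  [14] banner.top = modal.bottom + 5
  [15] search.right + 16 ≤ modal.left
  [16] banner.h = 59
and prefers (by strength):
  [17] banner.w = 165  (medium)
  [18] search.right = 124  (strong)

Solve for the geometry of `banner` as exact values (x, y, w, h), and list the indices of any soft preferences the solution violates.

1. banner.x = 169  [modal.left = banner.left]
2. banner.w = 118  [modal.w = banner.w]
3. banner.y = 68  [banner.top = modal.bottom + 5]
4. banner.h = 59  [banner.h = 59]

banner = (x=169, y=68, w=118, h=59)
violated soft preferences: 17, 18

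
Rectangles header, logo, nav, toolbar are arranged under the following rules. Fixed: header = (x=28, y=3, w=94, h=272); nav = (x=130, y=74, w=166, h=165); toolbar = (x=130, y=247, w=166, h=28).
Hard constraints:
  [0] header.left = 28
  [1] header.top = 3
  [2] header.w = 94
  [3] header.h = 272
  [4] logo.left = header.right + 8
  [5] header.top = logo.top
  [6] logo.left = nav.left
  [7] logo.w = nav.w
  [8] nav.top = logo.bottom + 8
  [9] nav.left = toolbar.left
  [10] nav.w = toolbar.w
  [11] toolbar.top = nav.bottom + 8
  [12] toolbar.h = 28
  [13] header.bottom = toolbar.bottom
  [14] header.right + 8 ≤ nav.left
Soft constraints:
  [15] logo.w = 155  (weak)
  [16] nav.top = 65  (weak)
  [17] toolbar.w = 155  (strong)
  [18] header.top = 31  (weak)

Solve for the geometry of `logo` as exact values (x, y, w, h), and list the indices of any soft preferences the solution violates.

1. logo.x = 130  [logo.left = header.right + 8]
2. logo.y = 3  [header.top = logo.top]
3. logo.w = 166  [logo.w = nav.w]
4. logo.h = 63  [nav.top = logo.bottom + 8]

logo = (x=130, y=3, w=166, h=63)
violated soft preferences: 15, 16, 17, 18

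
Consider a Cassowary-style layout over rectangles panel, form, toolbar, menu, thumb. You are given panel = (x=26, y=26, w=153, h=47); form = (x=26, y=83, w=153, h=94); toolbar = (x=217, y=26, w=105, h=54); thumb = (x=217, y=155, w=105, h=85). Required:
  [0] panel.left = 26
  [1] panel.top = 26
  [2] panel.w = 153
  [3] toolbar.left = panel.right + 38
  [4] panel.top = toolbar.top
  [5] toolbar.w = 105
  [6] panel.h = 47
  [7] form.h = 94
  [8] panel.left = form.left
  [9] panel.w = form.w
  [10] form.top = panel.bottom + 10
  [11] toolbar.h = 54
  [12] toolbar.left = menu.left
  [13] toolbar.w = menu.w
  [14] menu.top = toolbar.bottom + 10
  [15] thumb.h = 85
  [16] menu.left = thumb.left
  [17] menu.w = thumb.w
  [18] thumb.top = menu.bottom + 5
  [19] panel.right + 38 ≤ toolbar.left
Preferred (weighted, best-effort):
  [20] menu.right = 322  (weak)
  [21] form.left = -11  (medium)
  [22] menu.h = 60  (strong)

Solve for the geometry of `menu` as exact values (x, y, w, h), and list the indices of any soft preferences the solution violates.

menu = (x=217, y=90, w=105, h=60)
violated soft preferences: 21

1. menu.x = 217  [toolbar.left = menu.left]
2. menu.w = 105  [toolbar.w = menu.w]
3. menu.y = 90  [menu.top = toolbar.bottom + 10]
4. menu.h = 60  [thumb.top = menu.bottom + 5]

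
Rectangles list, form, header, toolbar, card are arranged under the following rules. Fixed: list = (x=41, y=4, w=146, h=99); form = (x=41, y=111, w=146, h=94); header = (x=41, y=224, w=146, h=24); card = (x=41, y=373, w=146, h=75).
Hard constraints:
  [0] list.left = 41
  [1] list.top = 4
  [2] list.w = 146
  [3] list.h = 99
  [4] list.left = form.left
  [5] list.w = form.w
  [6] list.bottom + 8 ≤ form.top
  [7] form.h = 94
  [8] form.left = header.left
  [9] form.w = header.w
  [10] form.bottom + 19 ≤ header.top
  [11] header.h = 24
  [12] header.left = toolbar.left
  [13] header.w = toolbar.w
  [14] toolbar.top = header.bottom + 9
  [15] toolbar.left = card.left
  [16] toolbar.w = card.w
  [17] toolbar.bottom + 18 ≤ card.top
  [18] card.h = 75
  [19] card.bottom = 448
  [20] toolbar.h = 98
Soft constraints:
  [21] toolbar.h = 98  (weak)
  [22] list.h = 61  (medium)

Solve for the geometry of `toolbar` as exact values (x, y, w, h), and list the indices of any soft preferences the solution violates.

1. toolbar.x = 41  [header.left = toolbar.left]
2. toolbar.w = 146  [header.w = toolbar.w]
3. toolbar.y = 257  [toolbar.top = header.bottom + 9]
4. toolbar.h = 98  [toolbar.h = 98]

toolbar = (x=41, y=257, w=146, h=98)
violated soft preferences: 22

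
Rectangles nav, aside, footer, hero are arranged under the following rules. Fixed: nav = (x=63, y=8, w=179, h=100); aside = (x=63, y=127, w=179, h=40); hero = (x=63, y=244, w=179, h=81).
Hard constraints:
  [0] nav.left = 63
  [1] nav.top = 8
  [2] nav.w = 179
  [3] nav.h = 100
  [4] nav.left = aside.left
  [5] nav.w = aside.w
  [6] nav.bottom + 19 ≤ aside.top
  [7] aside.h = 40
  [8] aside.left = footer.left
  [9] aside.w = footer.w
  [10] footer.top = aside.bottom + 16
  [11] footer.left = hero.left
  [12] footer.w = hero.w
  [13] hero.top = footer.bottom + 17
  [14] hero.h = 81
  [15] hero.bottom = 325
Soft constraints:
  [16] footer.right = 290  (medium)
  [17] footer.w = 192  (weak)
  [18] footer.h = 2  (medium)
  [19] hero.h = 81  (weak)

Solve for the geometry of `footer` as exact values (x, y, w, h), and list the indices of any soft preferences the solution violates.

1. footer.x = 63  [aside.left = footer.left]
2. footer.w = 179  [aside.w = footer.w]
3. footer.y = 183  [footer.top = aside.bottom + 16]
4. footer.h = 44  [hero.top = footer.bottom + 17]

footer = (x=63, y=183, w=179, h=44)
violated soft preferences: 16, 17, 18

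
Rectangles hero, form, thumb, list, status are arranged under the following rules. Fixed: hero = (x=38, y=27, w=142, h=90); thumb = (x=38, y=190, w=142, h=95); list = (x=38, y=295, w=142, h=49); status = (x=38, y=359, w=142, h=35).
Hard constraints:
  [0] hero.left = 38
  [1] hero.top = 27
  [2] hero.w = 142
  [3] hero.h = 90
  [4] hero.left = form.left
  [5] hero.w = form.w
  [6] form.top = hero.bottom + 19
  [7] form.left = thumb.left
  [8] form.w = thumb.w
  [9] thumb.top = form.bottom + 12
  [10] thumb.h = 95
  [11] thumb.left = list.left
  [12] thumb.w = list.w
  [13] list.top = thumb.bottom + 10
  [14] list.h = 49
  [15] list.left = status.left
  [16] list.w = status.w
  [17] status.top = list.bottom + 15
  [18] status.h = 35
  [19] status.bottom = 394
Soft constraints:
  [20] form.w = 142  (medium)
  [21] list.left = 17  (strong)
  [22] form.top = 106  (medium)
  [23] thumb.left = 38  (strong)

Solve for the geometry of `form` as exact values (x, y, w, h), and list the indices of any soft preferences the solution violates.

form = (x=38, y=136, w=142, h=42)
violated soft preferences: 21, 22

1. form.x = 38  [hero.left = form.left]
2. form.w = 142  [hero.w = form.w]
3. form.y = 136  [form.top = hero.bottom + 19]
4. form.h = 42  [thumb.top = form.bottom + 12]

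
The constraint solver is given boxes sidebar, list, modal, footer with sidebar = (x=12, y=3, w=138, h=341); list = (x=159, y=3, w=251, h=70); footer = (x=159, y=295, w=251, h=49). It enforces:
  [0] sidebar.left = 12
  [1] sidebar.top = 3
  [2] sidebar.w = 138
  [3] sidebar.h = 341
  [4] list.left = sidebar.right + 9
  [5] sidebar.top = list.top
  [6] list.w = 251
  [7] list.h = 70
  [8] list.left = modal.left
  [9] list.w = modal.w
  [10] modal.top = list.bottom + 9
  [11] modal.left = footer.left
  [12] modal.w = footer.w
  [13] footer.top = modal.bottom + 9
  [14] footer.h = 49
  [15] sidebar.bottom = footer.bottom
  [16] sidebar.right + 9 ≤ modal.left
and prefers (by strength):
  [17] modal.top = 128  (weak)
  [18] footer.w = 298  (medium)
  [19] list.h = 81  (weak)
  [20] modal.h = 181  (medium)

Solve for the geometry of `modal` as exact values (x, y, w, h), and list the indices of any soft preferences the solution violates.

modal = (x=159, y=82, w=251, h=204)
violated soft preferences: 17, 18, 19, 20

1. modal.x = 159  [list.left = modal.left]
2. modal.w = 251  [list.w = modal.w]
3. modal.y = 82  [modal.top = list.bottom + 9]
4. modal.h = 204  [footer.top = modal.bottom + 9]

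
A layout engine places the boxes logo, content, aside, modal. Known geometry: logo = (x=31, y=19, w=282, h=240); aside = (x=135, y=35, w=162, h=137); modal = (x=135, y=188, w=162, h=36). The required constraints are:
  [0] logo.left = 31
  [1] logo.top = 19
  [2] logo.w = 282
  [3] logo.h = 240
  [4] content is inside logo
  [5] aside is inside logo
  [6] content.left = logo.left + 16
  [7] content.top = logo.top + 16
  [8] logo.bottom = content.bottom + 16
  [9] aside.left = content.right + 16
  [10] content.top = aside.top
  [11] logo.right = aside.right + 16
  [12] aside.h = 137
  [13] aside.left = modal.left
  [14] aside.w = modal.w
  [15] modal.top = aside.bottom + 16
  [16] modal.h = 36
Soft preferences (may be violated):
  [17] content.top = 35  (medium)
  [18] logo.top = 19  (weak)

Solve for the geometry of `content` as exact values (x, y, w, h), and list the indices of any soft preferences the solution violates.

1. content.x = 47  [content.left = logo.left + 16]
2. content.y = 35  [content.top = logo.top + 16]
3. content.h = 208  [logo.bottom = content.bottom + 16]
4. content.w = 72  [aside.left = content.right + 16]

content = (x=47, y=35, w=72, h=208)
violated soft preferences: none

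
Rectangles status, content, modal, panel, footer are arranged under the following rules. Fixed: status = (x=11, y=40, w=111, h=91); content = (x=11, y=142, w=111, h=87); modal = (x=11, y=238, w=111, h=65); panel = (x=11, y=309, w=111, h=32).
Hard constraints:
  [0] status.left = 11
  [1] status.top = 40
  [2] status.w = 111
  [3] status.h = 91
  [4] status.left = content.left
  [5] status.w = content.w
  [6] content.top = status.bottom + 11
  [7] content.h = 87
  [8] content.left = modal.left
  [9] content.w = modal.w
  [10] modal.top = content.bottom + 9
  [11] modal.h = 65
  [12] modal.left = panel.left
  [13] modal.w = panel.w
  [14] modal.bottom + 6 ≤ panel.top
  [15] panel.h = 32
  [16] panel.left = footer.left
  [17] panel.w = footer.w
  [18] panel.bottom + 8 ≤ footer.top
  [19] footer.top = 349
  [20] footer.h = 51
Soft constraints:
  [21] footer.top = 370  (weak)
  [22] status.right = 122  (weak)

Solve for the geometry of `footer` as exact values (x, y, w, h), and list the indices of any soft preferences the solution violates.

1. footer.x = 11  [panel.left = footer.left]
2. footer.w = 111  [panel.w = footer.w]
3. footer.y = 349  [footer.top = 349]
4. footer.h = 51  [footer.h = 51]

footer = (x=11, y=349, w=111, h=51)
violated soft preferences: 21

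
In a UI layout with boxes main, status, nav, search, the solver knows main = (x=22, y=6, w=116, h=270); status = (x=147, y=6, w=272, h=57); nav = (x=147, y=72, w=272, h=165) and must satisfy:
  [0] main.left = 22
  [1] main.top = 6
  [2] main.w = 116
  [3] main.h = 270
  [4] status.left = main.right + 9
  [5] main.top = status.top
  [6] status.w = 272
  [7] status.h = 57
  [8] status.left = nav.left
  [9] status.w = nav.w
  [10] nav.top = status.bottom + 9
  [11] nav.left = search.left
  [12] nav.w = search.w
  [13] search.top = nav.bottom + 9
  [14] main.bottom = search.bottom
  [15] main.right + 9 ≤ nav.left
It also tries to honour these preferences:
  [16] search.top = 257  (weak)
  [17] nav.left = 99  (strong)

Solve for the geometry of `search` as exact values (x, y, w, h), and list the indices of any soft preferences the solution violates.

search = (x=147, y=246, w=272, h=30)
violated soft preferences: 16, 17

1. search.x = 147  [nav.left = search.left]
2. search.w = 272  [nav.w = search.w]
3. search.y = 246  [search.top = nav.bottom + 9]
4. search.h = 30  [main.bottom = search.bottom]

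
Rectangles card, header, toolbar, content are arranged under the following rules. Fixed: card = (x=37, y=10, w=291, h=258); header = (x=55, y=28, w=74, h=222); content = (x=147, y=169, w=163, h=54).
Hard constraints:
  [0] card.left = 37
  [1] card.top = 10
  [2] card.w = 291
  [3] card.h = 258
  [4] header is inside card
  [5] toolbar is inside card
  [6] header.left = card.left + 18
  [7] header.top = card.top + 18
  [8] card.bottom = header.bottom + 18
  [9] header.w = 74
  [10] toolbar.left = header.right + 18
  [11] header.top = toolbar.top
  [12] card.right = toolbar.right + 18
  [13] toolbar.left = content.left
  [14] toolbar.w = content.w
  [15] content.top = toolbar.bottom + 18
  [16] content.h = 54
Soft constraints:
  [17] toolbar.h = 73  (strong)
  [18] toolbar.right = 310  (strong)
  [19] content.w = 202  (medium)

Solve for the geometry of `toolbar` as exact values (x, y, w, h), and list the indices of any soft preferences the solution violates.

toolbar = (x=147, y=28, w=163, h=123)
violated soft preferences: 17, 19

1. toolbar.x = 147  [toolbar.left = header.right + 18]
2. toolbar.y = 28  [header.top = toolbar.top]
3. toolbar.w = 163  [card.right = toolbar.right + 18]
4. toolbar.h = 123  [content.top = toolbar.bottom + 18]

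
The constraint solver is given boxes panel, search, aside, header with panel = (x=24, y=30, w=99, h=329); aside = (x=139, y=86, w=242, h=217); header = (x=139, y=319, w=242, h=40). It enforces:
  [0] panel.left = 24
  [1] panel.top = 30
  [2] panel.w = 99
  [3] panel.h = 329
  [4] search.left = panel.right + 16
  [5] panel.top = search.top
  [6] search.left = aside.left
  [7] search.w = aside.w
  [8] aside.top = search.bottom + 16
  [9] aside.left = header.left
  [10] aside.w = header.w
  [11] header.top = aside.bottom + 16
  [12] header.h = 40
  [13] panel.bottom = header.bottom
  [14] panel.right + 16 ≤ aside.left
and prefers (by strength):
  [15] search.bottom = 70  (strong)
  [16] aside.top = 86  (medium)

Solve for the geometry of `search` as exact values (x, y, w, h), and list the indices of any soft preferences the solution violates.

1. search.x = 139  [search.left = panel.right + 16]
2. search.y = 30  [panel.top = search.top]
3. search.w = 242  [search.w = aside.w]
4. search.h = 40  [aside.top = search.bottom + 16]

search = (x=139, y=30, w=242, h=40)
violated soft preferences: none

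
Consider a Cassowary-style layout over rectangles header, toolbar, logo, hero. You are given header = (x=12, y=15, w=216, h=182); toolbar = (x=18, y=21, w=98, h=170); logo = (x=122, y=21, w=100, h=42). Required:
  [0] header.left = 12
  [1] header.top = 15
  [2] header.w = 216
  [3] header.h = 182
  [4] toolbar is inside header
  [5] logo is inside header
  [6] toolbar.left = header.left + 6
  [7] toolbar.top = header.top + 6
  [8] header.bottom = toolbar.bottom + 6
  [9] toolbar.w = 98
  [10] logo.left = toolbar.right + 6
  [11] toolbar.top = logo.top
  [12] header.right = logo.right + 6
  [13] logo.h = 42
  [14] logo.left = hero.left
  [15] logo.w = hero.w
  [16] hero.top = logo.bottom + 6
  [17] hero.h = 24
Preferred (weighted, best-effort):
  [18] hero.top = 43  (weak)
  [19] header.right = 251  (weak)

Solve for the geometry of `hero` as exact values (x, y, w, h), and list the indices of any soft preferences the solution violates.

hero = (x=122, y=69, w=100, h=24)
violated soft preferences: 18, 19

1. hero.x = 122  [logo.left = hero.left]
2. hero.w = 100  [logo.w = hero.w]
3. hero.y = 69  [hero.top = logo.bottom + 6]
4. hero.h = 24  [hero.h = 24]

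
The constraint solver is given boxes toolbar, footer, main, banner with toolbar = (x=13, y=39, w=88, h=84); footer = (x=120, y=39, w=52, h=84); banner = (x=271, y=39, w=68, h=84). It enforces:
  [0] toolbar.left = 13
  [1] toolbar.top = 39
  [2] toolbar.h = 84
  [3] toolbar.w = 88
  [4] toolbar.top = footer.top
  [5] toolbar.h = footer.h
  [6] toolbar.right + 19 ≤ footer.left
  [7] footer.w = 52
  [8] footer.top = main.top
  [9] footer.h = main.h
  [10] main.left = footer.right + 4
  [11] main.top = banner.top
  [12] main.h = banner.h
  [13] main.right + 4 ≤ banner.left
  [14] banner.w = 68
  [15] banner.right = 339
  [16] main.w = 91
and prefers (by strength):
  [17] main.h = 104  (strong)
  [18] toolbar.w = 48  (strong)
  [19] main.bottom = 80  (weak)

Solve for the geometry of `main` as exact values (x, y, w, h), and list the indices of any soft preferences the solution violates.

1. main.y = 39  [footer.top = main.top]
2. main.h = 84  [footer.h = main.h]
3. main.x = 176  [main.left = footer.right + 4]
4. main.w = 91  [main.w = 91]

main = (x=176, y=39, w=91, h=84)
violated soft preferences: 17, 18, 19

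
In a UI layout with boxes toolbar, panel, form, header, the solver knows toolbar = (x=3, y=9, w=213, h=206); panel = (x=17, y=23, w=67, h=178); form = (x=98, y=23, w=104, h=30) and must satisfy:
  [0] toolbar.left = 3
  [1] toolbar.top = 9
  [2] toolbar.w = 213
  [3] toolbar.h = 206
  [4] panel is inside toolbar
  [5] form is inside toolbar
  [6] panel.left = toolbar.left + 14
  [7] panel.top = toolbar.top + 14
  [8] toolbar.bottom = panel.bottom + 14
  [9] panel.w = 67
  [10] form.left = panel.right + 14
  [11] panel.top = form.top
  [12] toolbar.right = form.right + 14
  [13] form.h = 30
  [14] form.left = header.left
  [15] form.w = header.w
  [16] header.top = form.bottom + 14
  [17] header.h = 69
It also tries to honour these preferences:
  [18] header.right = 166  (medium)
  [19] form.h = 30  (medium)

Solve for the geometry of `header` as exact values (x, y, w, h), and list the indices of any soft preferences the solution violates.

1. header.x = 98  [form.left = header.left]
2. header.w = 104  [form.w = header.w]
3. header.y = 67  [header.top = form.bottom + 14]
4. header.h = 69  [header.h = 69]

header = (x=98, y=67, w=104, h=69)
violated soft preferences: 18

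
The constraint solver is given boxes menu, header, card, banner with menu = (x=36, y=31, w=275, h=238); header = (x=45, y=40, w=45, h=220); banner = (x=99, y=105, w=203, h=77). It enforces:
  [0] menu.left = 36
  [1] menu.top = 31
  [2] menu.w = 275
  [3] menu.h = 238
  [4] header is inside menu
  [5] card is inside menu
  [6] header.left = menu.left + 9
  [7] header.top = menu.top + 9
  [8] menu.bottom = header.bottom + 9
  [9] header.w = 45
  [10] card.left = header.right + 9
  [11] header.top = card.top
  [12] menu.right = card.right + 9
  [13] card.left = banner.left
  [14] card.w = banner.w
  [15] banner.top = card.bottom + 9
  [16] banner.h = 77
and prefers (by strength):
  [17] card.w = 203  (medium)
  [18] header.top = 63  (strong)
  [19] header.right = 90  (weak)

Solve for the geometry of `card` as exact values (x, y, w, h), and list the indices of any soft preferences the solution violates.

card = (x=99, y=40, w=203, h=56)
violated soft preferences: 18

1. card.x = 99  [card.left = header.right + 9]
2. card.y = 40  [header.top = card.top]
3. card.w = 203  [menu.right = card.right + 9]
4. card.h = 56  [banner.top = card.bottom + 9]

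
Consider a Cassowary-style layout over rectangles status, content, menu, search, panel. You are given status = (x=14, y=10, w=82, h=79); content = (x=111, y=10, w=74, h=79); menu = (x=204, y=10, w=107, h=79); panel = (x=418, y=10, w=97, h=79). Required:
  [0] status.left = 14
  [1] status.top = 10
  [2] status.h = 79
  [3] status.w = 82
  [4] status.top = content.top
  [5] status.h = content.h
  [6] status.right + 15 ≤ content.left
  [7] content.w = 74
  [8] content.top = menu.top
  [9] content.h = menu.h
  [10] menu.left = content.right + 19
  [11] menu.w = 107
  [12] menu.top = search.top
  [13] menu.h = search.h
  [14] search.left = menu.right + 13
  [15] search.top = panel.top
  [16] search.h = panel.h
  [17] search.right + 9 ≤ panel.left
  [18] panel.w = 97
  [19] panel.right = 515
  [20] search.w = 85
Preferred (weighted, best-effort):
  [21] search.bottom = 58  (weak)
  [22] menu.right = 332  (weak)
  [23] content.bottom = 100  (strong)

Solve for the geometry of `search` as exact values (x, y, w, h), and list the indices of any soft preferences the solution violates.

search = (x=324, y=10, w=85, h=79)
violated soft preferences: 21, 22, 23

1. search.y = 10  [menu.top = search.top]
2. search.h = 79  [menu.h = search.h]
3. search.x = 324  [search.left = menu.right + 13]
4. search.w = 85  [search.w = 85]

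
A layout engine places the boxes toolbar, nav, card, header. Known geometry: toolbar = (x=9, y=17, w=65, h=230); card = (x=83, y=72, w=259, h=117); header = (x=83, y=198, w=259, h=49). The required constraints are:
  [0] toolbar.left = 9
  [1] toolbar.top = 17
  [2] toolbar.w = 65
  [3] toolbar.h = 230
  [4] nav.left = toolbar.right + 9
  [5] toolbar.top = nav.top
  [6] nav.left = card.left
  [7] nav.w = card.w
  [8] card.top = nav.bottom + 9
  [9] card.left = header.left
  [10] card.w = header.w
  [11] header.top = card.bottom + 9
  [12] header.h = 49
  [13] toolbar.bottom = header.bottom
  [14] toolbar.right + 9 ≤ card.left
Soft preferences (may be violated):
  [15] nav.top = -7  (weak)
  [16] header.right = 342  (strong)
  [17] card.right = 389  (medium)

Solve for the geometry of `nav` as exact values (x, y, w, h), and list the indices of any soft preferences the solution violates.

nav = (x=83, y=17, w=259, h=46)
violated soft preferences: 15, 17

1. nav.x = 83  [nav.left = toolbar.right + 9]
2. nav.y = 17  [toolbar.top = nav.top]
3. nav.w = 259  [nav.w = card.w]
4. nav.h = 46  [card.top = nav.bottom + 9]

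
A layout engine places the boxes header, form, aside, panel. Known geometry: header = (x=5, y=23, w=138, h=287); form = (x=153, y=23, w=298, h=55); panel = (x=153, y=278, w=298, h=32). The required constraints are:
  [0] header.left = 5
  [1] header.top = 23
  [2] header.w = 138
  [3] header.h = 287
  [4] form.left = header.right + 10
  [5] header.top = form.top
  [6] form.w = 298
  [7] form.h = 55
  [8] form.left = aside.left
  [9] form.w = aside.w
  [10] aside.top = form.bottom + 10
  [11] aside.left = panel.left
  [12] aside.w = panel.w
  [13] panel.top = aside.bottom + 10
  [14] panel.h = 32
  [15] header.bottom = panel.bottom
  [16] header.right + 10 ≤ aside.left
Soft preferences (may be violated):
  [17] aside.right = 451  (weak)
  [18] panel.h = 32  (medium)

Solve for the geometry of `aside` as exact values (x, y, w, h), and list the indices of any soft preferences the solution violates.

aside = (x=153, y=88, w=298, h=180)
violated soft preferences: none

1. aside.x = 153  [form.left = aside.left]
2. aside.w = 298  [form.w = aside.w]
3. aside.y = 88  [aside.top = form.bottom + 10]
4. aside.h = 180  [panel.top = aside.bottom + 10]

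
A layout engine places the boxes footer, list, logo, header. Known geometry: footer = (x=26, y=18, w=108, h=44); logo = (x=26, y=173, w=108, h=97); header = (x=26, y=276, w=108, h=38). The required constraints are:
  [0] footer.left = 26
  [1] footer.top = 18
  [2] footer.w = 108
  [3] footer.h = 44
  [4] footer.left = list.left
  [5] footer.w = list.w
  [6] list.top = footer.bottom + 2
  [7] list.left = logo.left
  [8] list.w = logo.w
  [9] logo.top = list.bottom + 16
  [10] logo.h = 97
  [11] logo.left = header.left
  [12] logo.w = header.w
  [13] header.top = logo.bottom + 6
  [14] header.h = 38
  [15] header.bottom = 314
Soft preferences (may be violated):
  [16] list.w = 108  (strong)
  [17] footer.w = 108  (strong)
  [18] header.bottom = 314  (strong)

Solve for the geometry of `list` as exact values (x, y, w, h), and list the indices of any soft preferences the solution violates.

list = (x=26, y=64, w=108, h=93)
violated soft preferences: none

1. list.x = 26  [footer.left = list.left]
2. list.w = 108  [footer.w = list.w]
3. list.y = 64  [list.top = footer.bottom + 2]
4. list.h = 93  [logo.top = list.bottom + 16]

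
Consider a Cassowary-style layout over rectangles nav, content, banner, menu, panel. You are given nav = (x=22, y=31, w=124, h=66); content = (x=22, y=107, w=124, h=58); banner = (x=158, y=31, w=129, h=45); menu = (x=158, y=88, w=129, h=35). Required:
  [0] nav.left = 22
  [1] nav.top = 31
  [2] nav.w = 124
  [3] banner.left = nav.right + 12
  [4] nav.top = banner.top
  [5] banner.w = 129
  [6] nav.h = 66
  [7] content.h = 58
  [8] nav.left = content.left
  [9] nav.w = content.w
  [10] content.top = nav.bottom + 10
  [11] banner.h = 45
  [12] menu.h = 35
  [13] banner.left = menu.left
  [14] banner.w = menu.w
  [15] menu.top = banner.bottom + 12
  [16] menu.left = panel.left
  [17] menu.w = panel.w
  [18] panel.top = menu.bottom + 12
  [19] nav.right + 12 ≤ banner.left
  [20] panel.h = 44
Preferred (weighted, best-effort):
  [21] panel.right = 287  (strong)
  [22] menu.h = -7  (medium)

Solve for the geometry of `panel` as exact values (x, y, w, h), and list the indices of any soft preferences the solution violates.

1. panel.x = 158  [menu.left = panel.left]
2. panel.w = 129  [menu.w = panel.w]
3. panel.y = 135  [panel.top = menu.bottom + 12]
4. panel.h = 44  [panel.h = 44]

panel = (x=158, y=135, w=129, h=44)
violated soft preferences: 22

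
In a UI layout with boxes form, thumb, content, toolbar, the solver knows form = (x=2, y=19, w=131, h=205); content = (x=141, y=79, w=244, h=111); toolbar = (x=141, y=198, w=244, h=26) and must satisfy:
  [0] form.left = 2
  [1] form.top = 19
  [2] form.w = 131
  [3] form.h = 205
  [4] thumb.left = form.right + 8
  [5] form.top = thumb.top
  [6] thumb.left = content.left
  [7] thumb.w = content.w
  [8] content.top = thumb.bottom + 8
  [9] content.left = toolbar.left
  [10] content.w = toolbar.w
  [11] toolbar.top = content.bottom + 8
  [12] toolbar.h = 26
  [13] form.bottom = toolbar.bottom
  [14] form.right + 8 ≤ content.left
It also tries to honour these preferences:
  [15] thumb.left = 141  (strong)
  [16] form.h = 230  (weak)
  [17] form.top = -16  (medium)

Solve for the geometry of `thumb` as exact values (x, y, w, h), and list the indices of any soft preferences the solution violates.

1. thumb.x = 141  [thumb.left = form.right + 8]
2. thumb.y = 19  [form.top = thumb.top]
3. thumb.w = 244  [thumb.w = content.w]
4. thumb.h = 52  [content.top = thumb.bottom + 8]

thumb = (x=141, y=19, w=244, h=52)
violated soft preferences: 16, 17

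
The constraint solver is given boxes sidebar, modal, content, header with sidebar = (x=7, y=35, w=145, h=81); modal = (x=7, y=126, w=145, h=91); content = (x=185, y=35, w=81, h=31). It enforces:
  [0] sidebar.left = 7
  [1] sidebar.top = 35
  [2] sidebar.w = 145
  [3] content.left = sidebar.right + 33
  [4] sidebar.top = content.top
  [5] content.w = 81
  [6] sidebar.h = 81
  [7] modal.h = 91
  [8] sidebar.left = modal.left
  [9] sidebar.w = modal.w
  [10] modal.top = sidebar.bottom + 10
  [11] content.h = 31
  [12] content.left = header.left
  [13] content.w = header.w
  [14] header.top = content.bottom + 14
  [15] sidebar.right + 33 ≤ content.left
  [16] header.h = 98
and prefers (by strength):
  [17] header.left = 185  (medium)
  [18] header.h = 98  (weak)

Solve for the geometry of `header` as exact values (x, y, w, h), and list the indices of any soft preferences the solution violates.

1. header.x = 185  [content.left = header.left]
2. header.w = 81  [content.w = header.w]
3. header.y = 80  [header.top = content.bottom + 14]
4. header.h = 98  [header.h = 98]

header = (x=185, y=80, w=81, h=98)
violated soft preferences: none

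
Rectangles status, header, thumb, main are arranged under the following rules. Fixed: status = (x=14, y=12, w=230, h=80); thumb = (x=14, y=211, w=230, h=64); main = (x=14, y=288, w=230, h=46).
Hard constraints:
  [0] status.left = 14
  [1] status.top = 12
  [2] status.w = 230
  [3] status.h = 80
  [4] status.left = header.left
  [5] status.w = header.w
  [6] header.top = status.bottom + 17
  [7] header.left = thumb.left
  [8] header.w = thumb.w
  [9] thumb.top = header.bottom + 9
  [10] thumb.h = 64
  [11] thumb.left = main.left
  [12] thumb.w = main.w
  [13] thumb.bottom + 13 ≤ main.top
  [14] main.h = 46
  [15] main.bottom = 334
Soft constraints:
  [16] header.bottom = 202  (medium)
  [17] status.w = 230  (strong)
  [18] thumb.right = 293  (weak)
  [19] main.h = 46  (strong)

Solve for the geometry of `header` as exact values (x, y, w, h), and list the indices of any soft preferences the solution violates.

header = (x=14, y=109, w=230, h=93)
violated soft preferences: 18

1. header.x = 14  [status.left = header.left]
2. header.w = 230  [status.w = header.w]
3. header.y = 109  [header.top = status.bottom + 17]
4. header.h = 93  [thumb.top = header.bottom + 9]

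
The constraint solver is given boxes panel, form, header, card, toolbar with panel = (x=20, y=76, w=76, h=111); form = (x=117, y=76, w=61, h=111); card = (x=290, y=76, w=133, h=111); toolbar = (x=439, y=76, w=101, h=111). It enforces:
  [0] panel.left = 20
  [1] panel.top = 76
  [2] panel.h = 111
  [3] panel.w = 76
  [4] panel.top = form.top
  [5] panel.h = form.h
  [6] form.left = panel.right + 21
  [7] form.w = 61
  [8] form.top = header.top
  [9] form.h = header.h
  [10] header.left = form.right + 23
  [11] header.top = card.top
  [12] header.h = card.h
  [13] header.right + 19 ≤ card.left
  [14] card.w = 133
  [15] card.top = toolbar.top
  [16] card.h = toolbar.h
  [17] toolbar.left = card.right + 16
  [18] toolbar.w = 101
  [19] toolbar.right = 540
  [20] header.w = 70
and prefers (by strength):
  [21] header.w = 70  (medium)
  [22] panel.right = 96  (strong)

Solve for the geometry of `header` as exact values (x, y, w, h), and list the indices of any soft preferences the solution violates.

1. header.y = 76  [form.top = header.top]
2. header.h = 111  [form.h = header.h]
3. header.x = 201  [header.left = form.right + 23]
4. header.w = 70  [header.w = 70]

header = (x=201, y=76, w=70, h=111)
violated soft preferences: none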